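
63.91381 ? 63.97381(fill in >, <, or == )<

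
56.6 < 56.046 False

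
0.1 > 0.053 True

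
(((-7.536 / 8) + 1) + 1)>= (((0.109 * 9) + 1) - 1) True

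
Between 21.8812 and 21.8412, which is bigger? 21.8812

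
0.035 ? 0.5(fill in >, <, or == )<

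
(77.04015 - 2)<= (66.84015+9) True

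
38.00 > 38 False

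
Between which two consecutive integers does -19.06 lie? -20 and -19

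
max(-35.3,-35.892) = -35.3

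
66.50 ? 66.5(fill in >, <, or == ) ==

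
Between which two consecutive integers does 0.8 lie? 0 and 1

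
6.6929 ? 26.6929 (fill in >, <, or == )<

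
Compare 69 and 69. They are equal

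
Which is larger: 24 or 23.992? 24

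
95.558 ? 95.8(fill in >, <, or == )<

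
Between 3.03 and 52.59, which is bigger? 52.59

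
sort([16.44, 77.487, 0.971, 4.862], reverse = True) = [77.487, 16.44, 4.862, 0.971]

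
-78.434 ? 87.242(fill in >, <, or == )<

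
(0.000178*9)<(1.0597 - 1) True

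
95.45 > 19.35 True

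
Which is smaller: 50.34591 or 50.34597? 50.34591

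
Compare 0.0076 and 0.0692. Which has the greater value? 0.0692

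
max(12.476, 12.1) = 12.476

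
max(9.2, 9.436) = 9.436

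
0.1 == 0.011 False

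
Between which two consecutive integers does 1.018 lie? 1 and 2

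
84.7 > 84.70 False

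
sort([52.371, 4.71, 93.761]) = [4.71, 52.371, 93.761]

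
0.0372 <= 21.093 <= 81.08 True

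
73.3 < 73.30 False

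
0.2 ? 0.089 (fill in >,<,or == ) >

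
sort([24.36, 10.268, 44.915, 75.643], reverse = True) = [75.643, 44.915, 24.36, 10.268]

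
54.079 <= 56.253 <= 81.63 True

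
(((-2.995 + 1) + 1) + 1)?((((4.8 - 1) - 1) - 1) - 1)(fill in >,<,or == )<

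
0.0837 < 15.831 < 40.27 True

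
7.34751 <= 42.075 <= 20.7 False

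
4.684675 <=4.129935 False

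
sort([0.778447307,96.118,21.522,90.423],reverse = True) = [96.118,90.423,21.522,0.778447307]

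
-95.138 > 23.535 False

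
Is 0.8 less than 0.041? No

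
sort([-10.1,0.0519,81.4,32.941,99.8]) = [-10.1,0.0519,32.941,81.4,99.8]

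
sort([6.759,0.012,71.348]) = [0.012,6.759,71.348]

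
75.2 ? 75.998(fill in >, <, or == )<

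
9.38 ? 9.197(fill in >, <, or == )>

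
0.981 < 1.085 True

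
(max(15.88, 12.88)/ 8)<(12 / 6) True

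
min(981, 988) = 981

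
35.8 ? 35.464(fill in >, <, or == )>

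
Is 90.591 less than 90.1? No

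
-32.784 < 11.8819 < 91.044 True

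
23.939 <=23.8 False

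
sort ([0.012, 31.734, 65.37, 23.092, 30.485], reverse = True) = [65.37, 31.734, 30.485, 23.092, 0.012]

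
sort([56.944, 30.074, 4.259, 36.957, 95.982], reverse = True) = [95.982, 56.944, 36.957, 30.074, 4.259]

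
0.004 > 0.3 False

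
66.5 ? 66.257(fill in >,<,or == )>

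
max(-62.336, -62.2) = -62.2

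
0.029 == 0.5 False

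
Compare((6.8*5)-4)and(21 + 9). They are equal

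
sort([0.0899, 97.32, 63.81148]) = [0.0899, 63.81148, 97.32]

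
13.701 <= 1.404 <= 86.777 False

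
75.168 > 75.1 True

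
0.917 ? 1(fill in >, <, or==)<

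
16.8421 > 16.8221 True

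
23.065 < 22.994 False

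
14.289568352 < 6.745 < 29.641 False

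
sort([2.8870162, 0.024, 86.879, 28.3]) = [0.024, 2.8870162, 28.3, 86.879]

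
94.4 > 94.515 False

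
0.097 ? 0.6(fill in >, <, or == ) <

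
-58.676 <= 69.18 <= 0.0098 False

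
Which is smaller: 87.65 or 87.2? 87.2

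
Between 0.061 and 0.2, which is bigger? 0.2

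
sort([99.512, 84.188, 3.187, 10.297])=[3.187, 10.297, 84.188, 99.512]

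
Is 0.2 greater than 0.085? Yes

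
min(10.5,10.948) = 10.5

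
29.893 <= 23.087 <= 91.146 False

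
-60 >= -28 False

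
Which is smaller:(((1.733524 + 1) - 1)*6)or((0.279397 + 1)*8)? ((0.279397 + 1)*8)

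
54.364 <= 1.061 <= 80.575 False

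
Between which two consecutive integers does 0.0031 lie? 0 and 1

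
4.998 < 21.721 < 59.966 True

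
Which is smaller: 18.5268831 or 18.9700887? 18.5268831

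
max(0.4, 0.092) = 0.4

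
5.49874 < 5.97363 True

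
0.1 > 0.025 True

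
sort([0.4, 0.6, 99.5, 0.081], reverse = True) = [99.5, 0.6, 0.4, 0.081]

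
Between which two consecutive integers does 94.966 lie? 94 and 95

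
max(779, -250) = 779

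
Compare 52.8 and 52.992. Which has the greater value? 52.992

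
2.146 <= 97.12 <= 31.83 False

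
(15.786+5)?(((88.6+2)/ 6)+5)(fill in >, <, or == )>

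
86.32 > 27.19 True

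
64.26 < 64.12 False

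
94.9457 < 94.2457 False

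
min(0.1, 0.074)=0.074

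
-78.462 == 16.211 False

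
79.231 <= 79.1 False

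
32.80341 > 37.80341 False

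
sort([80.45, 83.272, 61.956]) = [61.956, 80.45, 83.272]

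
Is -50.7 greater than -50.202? No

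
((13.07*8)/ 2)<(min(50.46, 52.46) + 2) True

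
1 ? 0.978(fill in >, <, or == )>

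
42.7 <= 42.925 True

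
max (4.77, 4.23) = 4.77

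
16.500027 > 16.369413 True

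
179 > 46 True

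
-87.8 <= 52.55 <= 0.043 False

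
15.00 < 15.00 False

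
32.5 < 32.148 False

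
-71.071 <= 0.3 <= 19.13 True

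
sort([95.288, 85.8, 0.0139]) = [0.0139, 85.8, 95.288]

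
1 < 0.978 False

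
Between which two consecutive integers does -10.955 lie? -11 and -10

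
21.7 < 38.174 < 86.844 True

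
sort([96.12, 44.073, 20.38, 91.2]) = [20.38, 44.073, 91.2, 96.12]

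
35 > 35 False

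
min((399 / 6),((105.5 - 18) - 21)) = 66.5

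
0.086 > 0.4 False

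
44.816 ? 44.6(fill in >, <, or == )>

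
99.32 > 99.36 False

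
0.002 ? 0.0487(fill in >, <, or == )<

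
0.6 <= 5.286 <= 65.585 True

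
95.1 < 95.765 True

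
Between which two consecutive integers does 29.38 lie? 29 and 30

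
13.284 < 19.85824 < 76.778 True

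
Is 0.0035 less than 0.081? Yes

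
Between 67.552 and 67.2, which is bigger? 67.552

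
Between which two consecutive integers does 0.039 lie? 0 and 1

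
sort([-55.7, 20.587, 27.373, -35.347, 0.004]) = [-55.7, -35.347, 0.004, 20.587, 27.373]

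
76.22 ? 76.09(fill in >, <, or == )>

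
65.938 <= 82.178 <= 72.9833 False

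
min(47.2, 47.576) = 47.2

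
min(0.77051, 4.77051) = 0.77051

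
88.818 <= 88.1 False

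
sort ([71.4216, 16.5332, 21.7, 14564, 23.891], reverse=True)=[14564, 71.4216, 23.891, 21.7, 16.5332]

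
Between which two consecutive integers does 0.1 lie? 0 and 1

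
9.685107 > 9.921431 False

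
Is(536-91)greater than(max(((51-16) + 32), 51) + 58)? Yes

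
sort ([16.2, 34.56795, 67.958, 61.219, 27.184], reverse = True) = [67.958, 61.219, 34.56795, 27.184, 16.2]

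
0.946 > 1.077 False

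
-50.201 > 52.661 False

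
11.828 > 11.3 True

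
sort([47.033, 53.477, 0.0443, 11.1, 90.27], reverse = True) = [90.27, 53.477, 47.033, 11.1, 0.0443]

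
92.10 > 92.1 False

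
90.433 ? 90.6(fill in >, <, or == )<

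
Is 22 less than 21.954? No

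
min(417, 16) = 16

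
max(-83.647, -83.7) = -83.647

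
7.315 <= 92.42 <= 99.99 True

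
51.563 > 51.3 True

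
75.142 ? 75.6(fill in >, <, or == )<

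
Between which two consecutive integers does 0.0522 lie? 0 and 1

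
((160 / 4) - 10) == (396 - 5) False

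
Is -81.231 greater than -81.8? Yes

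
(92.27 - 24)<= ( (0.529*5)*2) False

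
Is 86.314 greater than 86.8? No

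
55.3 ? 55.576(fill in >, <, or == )<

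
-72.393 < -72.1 True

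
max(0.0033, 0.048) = 0.048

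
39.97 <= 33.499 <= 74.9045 False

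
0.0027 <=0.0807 True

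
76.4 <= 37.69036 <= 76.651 False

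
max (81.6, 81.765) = 81.765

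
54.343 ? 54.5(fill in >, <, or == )<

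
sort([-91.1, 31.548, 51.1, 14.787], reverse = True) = [51.1, 31.548, 14.787, -91.1]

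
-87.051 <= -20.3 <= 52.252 True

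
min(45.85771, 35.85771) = 35.85771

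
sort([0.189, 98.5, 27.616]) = [0.189, 27.616, 98.5]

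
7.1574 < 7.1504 False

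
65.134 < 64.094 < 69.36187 False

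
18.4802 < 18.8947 True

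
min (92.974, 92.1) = 92.1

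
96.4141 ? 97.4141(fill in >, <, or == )<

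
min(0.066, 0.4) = 0.066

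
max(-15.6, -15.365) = -15.365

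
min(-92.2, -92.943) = -92.943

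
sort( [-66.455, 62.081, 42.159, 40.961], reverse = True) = [62.081, 42.159, 40.961, -66.455]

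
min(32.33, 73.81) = 32.33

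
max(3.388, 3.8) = 3.8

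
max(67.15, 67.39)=67.39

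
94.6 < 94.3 False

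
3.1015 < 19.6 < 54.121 True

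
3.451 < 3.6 True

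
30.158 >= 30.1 True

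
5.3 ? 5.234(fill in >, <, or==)>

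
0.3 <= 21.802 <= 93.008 True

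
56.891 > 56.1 True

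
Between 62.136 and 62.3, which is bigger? 62.3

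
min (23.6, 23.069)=23.069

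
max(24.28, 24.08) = 24.28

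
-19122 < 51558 True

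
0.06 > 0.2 False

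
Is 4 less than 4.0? No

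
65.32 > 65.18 True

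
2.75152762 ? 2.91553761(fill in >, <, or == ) <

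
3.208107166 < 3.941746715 True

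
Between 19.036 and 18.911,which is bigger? 19.036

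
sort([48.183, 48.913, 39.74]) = [39.74, 48.183, 48.913]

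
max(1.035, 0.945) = 1.035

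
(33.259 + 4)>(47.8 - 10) False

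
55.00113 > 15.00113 True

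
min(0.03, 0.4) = 0.03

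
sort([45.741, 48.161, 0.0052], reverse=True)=[48.161, 45.741, 0.0052]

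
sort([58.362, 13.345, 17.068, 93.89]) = [13.345, 17.068, 58.362, 93.89]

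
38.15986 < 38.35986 True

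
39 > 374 False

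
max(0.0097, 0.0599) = 0.0599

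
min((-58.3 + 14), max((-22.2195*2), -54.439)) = -44.439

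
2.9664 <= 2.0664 False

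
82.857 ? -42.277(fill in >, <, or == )>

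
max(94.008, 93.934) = 94.008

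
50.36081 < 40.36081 False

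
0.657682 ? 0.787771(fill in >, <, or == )<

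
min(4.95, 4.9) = 4.9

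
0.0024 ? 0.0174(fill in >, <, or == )<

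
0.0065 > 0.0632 False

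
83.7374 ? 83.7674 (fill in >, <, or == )<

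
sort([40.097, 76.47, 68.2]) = [40.097, 68.2, 76.47]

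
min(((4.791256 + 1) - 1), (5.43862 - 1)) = 4.43862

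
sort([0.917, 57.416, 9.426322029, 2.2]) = [0.917, 2.2, 9.426322029, 57.416]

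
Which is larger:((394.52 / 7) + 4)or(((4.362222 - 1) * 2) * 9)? (((4.362222 - 1) * 2) * 9)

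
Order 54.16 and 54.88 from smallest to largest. 54.16,54.88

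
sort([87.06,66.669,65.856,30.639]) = [30.639,65.856,66.669,87.06]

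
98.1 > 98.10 False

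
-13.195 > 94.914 False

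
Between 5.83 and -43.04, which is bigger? 5.83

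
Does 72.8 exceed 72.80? No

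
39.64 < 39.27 False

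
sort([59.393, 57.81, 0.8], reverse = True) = [59.393, 57.81, 0.8]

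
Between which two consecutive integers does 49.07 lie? 49 and 50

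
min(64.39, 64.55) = 64.39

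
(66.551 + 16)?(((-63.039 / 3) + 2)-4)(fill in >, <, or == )>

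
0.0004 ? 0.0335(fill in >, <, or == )<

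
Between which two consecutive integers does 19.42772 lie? 19 and 20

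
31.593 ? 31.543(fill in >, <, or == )>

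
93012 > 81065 True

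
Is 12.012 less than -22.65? No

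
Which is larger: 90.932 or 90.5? 90.932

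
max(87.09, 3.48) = 87.09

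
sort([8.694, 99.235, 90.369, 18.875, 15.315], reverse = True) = [99.235, 90.369, 18.875, 15.315, 8.694]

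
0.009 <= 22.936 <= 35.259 True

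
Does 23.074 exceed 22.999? Yes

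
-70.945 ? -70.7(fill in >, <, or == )<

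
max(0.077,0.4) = 0.4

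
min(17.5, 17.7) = 17.5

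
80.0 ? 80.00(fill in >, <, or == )==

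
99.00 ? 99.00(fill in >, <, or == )==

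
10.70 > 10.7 False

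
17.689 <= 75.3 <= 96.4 True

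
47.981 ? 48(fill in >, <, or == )<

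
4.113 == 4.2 False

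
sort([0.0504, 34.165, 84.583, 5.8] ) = [0.0504, 5.8, 34.165, 84.583]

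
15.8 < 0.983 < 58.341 False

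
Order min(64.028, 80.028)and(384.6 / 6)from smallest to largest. min(64.028, 80.028), (384.6 / 6)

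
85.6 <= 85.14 False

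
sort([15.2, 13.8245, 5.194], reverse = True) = [15.2, 13.8245, 5.194]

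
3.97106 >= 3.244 True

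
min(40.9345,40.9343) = 40.9343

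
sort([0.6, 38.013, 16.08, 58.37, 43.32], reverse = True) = [58.37, 43.32, 38.013, 16.08, 0.6]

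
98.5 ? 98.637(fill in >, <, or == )<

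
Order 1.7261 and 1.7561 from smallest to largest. 1.7261, 1.7561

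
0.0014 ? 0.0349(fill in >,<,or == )<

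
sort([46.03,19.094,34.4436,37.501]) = [19.094,34.4436,37.501,46.03]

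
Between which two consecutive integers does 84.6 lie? 84 and 85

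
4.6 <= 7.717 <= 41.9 True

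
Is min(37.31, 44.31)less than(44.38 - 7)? Yes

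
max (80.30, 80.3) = 80.3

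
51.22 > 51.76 False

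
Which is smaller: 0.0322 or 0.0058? 0.0058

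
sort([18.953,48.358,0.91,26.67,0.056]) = [0.056,0.91,18.953,26.67,48.358]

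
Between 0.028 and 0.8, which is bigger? 0.8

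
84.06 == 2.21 False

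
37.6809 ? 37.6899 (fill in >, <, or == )<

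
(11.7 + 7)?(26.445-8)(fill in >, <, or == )>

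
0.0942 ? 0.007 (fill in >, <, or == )>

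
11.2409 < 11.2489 True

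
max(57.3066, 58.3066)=58.3066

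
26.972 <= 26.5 False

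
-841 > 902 False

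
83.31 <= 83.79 True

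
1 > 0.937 True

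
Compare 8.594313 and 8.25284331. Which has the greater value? 8.594313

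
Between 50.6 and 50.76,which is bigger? 50.76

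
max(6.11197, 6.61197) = 6.61197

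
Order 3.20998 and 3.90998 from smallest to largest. 3.20998, 3.90998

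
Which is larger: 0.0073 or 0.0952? 0.0952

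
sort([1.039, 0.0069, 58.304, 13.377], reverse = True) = [58.304, 13.377, 1.039, 0.0069]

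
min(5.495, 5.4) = 5.4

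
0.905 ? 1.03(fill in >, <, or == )<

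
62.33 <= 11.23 False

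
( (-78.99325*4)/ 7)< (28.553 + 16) True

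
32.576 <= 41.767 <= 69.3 True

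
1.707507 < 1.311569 False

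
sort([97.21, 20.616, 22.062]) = [20.616, 22.062, 97.21]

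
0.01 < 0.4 True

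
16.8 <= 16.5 False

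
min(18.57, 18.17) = 18.17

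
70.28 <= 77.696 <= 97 True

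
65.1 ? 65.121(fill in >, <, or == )<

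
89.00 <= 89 True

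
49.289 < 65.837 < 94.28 True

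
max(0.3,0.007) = 0.3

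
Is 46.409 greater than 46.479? No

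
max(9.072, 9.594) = 9.594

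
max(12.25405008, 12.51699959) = 12.51699959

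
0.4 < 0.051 False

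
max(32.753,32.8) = 32.8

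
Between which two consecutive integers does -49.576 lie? -50 and -49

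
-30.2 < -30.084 True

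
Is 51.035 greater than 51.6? No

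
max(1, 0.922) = 1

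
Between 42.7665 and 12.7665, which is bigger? 42.7665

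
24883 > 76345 False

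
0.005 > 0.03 False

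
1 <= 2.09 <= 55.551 True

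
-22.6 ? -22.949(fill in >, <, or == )>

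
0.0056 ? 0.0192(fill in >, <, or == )<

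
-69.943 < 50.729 True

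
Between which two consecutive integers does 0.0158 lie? 0 and 1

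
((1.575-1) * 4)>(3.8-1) False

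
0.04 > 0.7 False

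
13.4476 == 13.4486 False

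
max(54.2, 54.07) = 54.2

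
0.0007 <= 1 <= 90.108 True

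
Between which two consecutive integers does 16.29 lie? 16 and 17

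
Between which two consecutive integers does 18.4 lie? 18 and 19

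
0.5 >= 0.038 True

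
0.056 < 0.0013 False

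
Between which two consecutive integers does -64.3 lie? -65 and -64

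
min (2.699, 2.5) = 2.5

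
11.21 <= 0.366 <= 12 False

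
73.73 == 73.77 False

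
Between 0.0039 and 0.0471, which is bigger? 0.0471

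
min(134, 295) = 134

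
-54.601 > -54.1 False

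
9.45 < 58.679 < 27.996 False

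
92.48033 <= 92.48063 True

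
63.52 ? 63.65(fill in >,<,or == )<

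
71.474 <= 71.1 False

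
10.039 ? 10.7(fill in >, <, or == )<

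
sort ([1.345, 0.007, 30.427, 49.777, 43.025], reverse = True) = [49.777, 43.025, 30.427, 1.345, 0.007]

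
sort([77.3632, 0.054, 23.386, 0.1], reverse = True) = [77.3632, 23.386, 0.1, 0.054]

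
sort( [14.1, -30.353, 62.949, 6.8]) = [-30.353, 6.8, 14.1, 62.949]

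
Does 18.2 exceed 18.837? No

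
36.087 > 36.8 False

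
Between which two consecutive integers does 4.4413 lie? 4 and 5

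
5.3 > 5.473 False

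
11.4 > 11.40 False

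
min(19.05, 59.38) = 19.05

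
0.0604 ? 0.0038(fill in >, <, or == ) >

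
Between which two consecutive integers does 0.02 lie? 0 and 1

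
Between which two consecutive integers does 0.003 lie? 0 and 1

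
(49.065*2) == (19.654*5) False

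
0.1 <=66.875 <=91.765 True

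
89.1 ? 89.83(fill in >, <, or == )<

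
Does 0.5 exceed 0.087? Yes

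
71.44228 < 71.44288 True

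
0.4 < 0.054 False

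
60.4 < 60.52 True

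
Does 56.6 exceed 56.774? No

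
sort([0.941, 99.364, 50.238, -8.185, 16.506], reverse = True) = [99.364, 50.238, 16.506, 0.941, -8.185]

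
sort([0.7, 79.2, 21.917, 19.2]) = [0.7, 19.2, 21.917, 79.2]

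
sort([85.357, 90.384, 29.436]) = [29.436, 85.357, 90.384]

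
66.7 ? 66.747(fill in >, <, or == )<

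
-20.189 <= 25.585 True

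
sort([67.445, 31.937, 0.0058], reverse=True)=[67.445, 31.937, 0.0058]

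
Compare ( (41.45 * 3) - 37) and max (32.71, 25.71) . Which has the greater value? ( (41.45 * 3) - 37)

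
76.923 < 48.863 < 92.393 False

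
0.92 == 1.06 False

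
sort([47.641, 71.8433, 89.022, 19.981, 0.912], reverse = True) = [89.022, 71.8433, 47.641, 19.981, 0.912]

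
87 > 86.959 True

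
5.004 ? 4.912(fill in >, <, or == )>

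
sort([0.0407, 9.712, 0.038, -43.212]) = [-43.212, 0.038, 0.0407, 9.712]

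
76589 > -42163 True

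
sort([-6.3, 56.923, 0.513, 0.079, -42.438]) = [-42.438, -6.3, 0.079, 0.513, 56.923]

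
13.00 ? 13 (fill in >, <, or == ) ==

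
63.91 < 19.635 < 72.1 False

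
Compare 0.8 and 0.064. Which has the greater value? 0.8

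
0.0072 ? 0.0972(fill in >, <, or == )<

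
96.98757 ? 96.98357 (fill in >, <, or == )>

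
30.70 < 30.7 False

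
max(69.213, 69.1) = 69.213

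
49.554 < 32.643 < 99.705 False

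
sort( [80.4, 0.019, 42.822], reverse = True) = [80.4, 42.822, 0.019]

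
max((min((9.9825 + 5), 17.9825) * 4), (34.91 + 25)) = 59.93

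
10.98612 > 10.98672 False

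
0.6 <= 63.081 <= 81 True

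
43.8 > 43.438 True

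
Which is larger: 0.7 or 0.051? 0.7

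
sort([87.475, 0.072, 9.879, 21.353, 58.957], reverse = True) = [87.475, 58.957, 21.353, 9.879, 0.072]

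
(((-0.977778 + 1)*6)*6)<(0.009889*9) False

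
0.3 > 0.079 True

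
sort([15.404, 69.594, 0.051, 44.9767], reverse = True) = [69.594, 44.9767, 15.404, 0.051]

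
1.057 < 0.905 False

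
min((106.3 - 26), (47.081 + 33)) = 80.081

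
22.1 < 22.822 True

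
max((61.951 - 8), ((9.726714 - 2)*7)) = 54.086998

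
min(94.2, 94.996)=94.2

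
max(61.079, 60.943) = 61.079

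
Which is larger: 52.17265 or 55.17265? 55.17265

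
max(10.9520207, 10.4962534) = 10.9520207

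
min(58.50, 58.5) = 58.50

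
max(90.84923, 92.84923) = 92.84923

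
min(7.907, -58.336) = -58.336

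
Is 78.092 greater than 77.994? Yes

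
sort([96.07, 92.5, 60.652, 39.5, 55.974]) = [39.5, 55.974, 60.652, 92.5, 96.07]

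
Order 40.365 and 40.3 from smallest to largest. 40.3, 40.365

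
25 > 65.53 False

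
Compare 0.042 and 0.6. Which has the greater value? 0.6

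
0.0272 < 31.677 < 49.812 True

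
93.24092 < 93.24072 False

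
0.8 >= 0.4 True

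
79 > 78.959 True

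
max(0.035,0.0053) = 0.035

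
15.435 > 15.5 False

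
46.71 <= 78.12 True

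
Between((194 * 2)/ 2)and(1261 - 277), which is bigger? (1261 - 277)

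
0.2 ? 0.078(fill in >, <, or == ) >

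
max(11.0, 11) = 11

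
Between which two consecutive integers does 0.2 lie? 0 and 1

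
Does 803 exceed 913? No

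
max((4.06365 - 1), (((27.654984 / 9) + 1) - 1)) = 3.072776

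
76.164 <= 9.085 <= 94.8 False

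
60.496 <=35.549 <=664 False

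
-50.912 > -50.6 False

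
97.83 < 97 False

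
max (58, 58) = 58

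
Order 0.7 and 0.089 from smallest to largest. 0.089, 0.7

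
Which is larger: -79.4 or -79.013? -79.013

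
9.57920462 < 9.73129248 True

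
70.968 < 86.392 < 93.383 True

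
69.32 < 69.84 True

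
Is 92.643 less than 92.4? No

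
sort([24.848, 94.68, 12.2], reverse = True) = [94.68, 24.848, 12.2]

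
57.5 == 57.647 False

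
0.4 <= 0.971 True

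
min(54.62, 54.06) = 54.06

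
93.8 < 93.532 False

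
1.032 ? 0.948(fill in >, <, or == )>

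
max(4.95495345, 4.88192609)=4.95495345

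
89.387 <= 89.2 False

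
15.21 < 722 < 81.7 False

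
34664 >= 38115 False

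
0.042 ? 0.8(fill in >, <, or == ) <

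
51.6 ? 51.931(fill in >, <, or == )<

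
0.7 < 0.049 False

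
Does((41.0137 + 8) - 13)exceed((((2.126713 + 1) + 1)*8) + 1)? Yes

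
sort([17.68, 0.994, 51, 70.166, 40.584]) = [0.994, 17.68, 40.584, 51, 70.166]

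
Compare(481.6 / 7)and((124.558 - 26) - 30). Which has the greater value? (481.6 / 7)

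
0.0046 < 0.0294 True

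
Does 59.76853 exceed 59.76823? Yes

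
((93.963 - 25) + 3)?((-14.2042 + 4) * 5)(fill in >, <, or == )>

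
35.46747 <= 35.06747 False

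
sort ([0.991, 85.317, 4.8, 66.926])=[0.991, 4.8, 66.926, 85.317]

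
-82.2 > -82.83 True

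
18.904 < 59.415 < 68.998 True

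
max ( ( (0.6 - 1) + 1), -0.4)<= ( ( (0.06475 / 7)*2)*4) False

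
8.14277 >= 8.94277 False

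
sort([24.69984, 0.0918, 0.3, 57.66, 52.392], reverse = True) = [57.66, 52.392, 24.69984, 0.3, 0.0918]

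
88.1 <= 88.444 True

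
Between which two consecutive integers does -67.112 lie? -68 and -67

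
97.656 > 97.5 True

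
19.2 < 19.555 True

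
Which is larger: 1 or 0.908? 1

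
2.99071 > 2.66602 True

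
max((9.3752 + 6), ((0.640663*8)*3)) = 15.375912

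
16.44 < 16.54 True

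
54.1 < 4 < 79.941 False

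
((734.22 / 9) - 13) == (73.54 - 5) False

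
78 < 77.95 False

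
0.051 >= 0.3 False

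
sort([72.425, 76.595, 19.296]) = [19.296, 72.425, 76.595]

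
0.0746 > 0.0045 True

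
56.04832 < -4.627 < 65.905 False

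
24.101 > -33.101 True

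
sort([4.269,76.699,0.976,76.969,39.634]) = [0.976,4.269,39.634,76.699,76.969]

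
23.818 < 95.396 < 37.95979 False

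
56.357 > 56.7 False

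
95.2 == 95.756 False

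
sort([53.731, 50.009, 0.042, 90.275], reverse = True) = [90.275, 53.731, 50.009, 0.042]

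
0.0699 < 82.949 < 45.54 False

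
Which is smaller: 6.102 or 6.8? 6.102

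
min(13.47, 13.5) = 13.47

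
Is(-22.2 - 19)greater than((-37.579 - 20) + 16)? Yes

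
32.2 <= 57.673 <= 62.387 True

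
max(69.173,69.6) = 69.6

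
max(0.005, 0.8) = 0.8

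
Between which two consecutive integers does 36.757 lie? 36 and 37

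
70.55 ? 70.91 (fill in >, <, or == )<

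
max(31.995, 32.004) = 32.004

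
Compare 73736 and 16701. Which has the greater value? 73736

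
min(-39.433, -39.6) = -39.6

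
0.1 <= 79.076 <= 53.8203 False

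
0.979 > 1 False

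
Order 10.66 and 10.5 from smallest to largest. 10.5, 10.66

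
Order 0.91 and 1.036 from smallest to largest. 0.91, 1.036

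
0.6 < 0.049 False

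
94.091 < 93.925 False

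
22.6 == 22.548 False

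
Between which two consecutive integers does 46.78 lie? 46 and 47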